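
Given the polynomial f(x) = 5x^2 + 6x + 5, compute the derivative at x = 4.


Differentiate term by term using power and sum rules:
f(x) = 5x^2 + 6x + 5
f'(x) = 10x + 6
Substitute x = 4:
f'(4) = 10 * 4 + 6
= 40 + 6
= 46

46


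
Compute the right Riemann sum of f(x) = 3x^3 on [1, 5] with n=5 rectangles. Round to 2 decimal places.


Right Riemann sum uses right endpoints of each subinterval.
Interval: [1, 5], n = 5
dx = (5 - 1) / 5 = 4/5
Right endpoints: [9/5, 13/5, 17/5, 21/5, 5]
f values: [2187/125, 6591/125, 14739/125, 27783/125, 375]
Sum = dx * (sum of f values)
= 4/5 * 3927/5
= 15708/25 = 628.32

628.32


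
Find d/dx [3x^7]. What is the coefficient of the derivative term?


We apply the power rule: d/dx [ax^n] = a*n * x^(n-1)
d/dx [3x^7]
= 3 * 7 * x^(7-1)
= 21x^6
The coefficient is 21

21


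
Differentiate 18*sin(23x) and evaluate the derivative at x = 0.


Apply the chain rule to differentiate 18*sin(23x):
d/dx [18*sin(23x)]
= 18 * cos(23x) * d/dx(23x)
= 18 * 23 * cos(23x)
= 414 * cos(23x)
Evaluate at x = 0:
= 414 * cos(0)
= 414 * 1
= 414

414


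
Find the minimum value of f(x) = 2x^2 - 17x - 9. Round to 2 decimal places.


For a quadratic f(x) = ax^2 + bx + c with a > 0, the minimum is at the vertex.
Vertex x-coordinate: x = -b/(2a)
x = -(-17) / (2 * 2)
x = 17/4
Substitute back to find the minimum value:
f(17/4) = 2 * (17/4)^2 - 17 * (17/4) - 9
= 289/8 - 289/4 - 9
= -361/8 ≈ -45.13

-45.13


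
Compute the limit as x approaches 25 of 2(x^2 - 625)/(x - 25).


Direct substitution gives 0/0, so we factor the numerator.
Factor: 2(x^2 - 625) = 2 * (x - 25)(x + 25)
Cancel the common factor (x - 25):
2(x^2 - 625)/(x - 25) = 2 * (x + 25)
Now substitute x = 25:
= 2 * (25 + 25) = 100

100


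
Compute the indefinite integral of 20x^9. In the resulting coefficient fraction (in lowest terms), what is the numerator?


Apply the power rule for integration:
integral of ax^n dx = a/(n+1) * x^(n+1) + C
integral of 20x^9 dx
= 20/10 * x^10 + C
= 2 * x^10 + C
The coefficient in lowest terms is 2 = 2/1, so its numerator is 2

2


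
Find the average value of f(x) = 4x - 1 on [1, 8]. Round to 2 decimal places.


Average value = 1/(b-a) * integral from a to b of f(x) dx
First compute the integral of 4x - 1:
F(x) = 2x^2 - x
F(8) = 2 * 64 - 1 * 8 = 120
F(1) = 2 * 1 - 1 * 1 = 1
Integral = 120 - 1 = 119
Average = 119 / (8 - 1) = 119 / 7
= 17 = 17.00

17.00


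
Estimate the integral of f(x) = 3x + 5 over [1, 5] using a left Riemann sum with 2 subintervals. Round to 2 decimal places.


Left Riemann sum uses left endpoints of each subinterval.
Interval: [1, 5], n = 2
dx = (5 - 1) / 2 = 2
Left endpoints: [1, 3]
f values: [8, 14]
Sum = dx * (sum of f values)
= 2 * 22
= 44 = 44.00

44.00


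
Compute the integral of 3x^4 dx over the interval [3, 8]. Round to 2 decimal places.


Find the antiderivative of 3x^4:
F(x) = 3/5 * x^5
Apply the Fundamental Theorem of Calculus:
F(8) - F(3)
= 3/5 * 8^5 - 3/5 * 3^5
= 3/5 * (32768 - 243)
= 3/5 * 32525
= 19515 = 19515.00

19515.00


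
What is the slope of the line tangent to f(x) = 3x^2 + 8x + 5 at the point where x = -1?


The slope of the tangent line equals f'(x) at the point.
f(x) = 3x^2 + 8x + 5
f'(x) = 6x + 8
At x = -1:
f'(-1) = 6 * (-1) + 8
= -6 + 8
= 2

2


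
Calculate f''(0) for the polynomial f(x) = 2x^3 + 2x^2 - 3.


First derivative:
f'(x) = 6x^2 + 4x
Second derivative:
f''(x) = 12x + 4
Substitute x = 0:
f''(0) = 12 * 0 + 4
= 0 + 4
= 4

4


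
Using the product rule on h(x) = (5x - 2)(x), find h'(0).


Let u(x) = 5x - 2 and v(x) = x
u'(x) = 5
v'(x) = 1
Product rule: h'(x) = u'(x)*v(x) + u(x)*v'(x)
= 5 * (x) + (5x - 2) * 1
At x = 0:
u(0) = 5 * 0 - 2 = -2
v(0) = 1 * 0 + 0 = 0
h'(0) = 5 * 0 + (-2) * 1
= 0 - 2
= -2

-2


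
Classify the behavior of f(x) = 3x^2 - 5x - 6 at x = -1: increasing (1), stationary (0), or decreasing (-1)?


Compute f'(x) to determine behavior:
f'(x) = 6x - 5
f'(-1) = 6 * (-1) - 5
= -6 - 5
= -11
Since f'(-1) < 0, the function is decreasing (-1)

-1


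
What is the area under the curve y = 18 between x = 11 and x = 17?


The area under a constant function y = 18 is a rectangle.
Width = 17 - 11 = 6
Height = 18
Area = width * height
= 6 * 18
= 108

108


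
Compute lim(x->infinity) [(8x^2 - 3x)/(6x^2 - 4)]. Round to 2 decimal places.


For limits at infinity with equal-degree polynomials,
we compare leading coefficients.
Numerator leading term: 8x^2
Denominator leading term: 6x^2
Divide both by x^2:
lim = (8 - 3/x) / (6 - 4/x^2)
As x -> infinity, the 1/x and 1/x^2 terms vanish:
= 8/6 = 4/3 ≈ 1.33

1.33


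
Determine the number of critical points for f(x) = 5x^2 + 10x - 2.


Find where f'(x) = 0:
f'(x) = 10x + 10
Set f'(x) = 0:
10x + 10 = 0
x = -10 / 10 = -1
This is a linear equation in x, so there is exactly one solution.
Number of critical points: 1

1


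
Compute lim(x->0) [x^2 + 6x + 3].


Since polynomials are continuous, we use direct substitution.
lim(x->0) of x^2 + 6x + 3
= 1 * 0^2 + 6 * 0 + 3
= 0 + 0 + 3
= 3

3


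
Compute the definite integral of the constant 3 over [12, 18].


The integral of a constant k over [a, b] equals k * (b - a).
integral from 12 to 18 of 3 dx
= 3 * (18 - 12)
= 3 * 6
= 18

18


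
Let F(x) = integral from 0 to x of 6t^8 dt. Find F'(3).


By the Fundamental Theorem of Calculus (Part 1):
If F(x) = integral from 0 to x of f(t) dt, then F'(x) = f(x)
Here f(t) = 6t^8
So F'(x) = 6x^8
Evaluate at x = 3:
F'(3) = 6 * 3^8
= 6 * 6561
= 39366

39366


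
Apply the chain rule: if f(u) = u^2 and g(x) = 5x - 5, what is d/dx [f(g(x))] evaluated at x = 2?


Using the chain rule: (f(g(x)))' = f'(g(x)) * g'(x)
First, find g(2):
g(2) = 5 * 2 - 5 = 5
Next, f'(u) = 2u
And g'(x) = 5
So f'(g(2)) * g'(2)
= 2 * 5 * 5
= 50

50


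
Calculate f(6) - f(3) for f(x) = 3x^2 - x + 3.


Net change = f(b) - f(a)
f(x) = 3x^2 - x + 3
Compute f(6):
f(6) = 3 * 6^2 - 1 * 6 + 3
= 108 - 6 + 3
= 105
Compute f(3):
f(3) = 3 * 3^2 - 1 * 3 + 3
= 27 - 3 + 3
= 27
Net change = 105 - 27 = 78

78


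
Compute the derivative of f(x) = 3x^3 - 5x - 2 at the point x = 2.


Differentiate f(x) = 3x^3 - 5x - 2 term by term:
f'(x) = 9x^2 - 5
Substitute x = 2:
f'(2) = 9 * 2^2 + 0 * 2 - 5
= 36 + 0 - 5
= 31

31


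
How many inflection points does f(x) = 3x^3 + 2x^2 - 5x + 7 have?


Inflection points occur where f''(x) = 0 and concavity changes.
f(x) = 3x^3 + 2x^2 - 5x + 7
f'(x) = 9x^2 + 4x - 5
f''(x) = 18x + 4
Set f''(x) = 0:
18x + 4 = 0
x = -4 / 18 = -2/9
Since f''(x) is linear (degree 1), it changes sign at this point.
Therefore there is exactly 1 inflection point.

1


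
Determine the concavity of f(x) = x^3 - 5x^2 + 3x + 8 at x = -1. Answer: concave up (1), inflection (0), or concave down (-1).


Concavity is determined by the sign of f''(x).
f(x) = x^3 - 5x^2 + 3x + 8
f'(x) = 3x^2 - 10x + 3
f''(x) = 6x - 10
f''(-1) = 6 * (-1) - 10
= -6 - 10
= -16
Since f''(-1) < 0, the function is concave down (-1)

-1


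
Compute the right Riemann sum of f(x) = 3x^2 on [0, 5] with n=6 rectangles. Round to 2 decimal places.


Right Riemann sum uses right endpoints of each subinterval.
Interval: [0, 5], n = 6
dx = (5 - 0) / 6 = 5/6
Right endpoints: [5/6, 5/3, 5/2, 10/3, 25/6, 5]
f values: [25/12, 25/3, 75/4, 100/3, 625/12, 75]
Sum = dx * (sum of f values)
= 5/6 * 2275/12
= 11375/72 ≈ 157.99

157.99


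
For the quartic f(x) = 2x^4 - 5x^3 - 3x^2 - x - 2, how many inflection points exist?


Inflection points occur where f''(x) = 0 and concavity changes.
f(x) = 2x^4 - 5x^3 - 3x^2 - x - 2
f'(x) = 8x^3 - 15x^2 - 6x - 1
f''(x) = 24x^2 - 30x - 6
This is a quadratic in x. Use the discriminant to count real roots.
Discriminant = (-30)^2 - 4 * 24 * (-6)
= 900 - (-576)
= 1476
Since discriminant > 0, f''(x) = 0 has 2 distinct real solutions.
A quadratic with two distinct real roots changes sign at each root, so concavity changes at both.
Number of inflection points: 2

2


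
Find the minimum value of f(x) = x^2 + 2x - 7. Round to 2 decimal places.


For a quadratic f(x) = ax^2 + bx + c with a > 0, the minimum is at the vertex.
Vertex x-coordinate: x = -b/(2a)
x = -(2) / (2 * 1)
x = -2/2 = -1
Substitute back to find the minimum value:
f(-1) = 1 * (-1)^2 + 2 * (-1) - 7
= 1 - 2 - 7
= -8 = -8.00

-8.00


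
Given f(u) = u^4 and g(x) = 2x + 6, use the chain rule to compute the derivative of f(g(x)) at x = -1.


Using the chain rule: (f(g(x)))' = f'(g(x)) * g'(x)
First, find g(-1):
g(-1) = 2 * (-1) + 6 = 4
Next, f'(u) = 4u^3
And g'(x) = 2
So f'(g(-1)) * g'(-1)
= 4 * 4^3 * 2
= 4 * 64 * 2
= 512

512


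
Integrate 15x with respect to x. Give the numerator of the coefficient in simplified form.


Apply the power rule for integration:
integral of ax^n dx = a/(n+1) * x^(n+1) + C
integral of 15x dx
= 15/2 * x^2 + C
The coefficient in lowest terms is 15/2, and its numerator is 15

15


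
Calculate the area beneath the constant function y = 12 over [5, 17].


The area under a constant function y = 12 is a rectangle.
Width = 17 - 5 = 12
Height = 12
Area = width * height
= 12 * 12
= 144

144


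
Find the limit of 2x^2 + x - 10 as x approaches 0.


Since polynomials are continuous, we use direct substitution.
lim(x->0) of 2x^2 + x - 10
= 2 * 0^2 + 1 * 0 - 10
= 0 + 0 - 10
= -10

-10


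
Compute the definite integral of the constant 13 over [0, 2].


The integral of a constant k over [a, b] equals k * (b - a).
integral from 0 to 2 of 13 dx
= 13 * (2 - 0)
= 13 * 2
= 26

26


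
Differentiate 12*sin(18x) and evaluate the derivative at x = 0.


Apply the chain rule to differentiate 12*sin(18x):
d/dx [12*sin(18x)]
= 12 * cos(18x) * d/dx(18x)
= 12 * 18 * cos(18x)
= 216 * cos(18x)
Evaluate at x = 0:
= 216 * cos(0)
= 216 * 1
= 216

216


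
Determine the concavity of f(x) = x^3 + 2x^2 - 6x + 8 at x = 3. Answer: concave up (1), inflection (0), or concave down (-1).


Concavity is determined by the sign of f''(x).
f(x) = x^3 + 2x^2 - 6x + 8
f'(x) = 3x^2 + 4x - 6
f''(x) = 6x + 4
f''(3) = 6 * 3 + 4
= 18 + 4
= 22
Since f''(3) > 0, the function is concave up (1)

1


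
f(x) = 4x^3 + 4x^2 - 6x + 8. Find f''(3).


First derivative:
f'(x) = 12x^2 + 8x - 6
Second derivative:
f''(x) = 24x + 8
Substitute x = 3:
f''(3) = 24 * 3 + 8
= 72 + 8
= 80

80


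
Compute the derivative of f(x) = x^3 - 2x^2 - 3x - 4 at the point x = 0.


Differentiate f(x) = x^3 - 2x^2 - 3x - 4 term by term:
f'(x) = 3x^2 - 4x - 3
Substitute x = 0:
f'(0) = 3 * 0^2 - 4 * 0 - 3
= 0 + 0 - 3
= -3

-3


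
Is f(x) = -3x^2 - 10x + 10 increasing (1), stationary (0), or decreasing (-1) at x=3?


Compute f'(x) to determine behavior:
f'(x) = -6x - 10
f'(3) = -6 * 3 - 10
= -18 - 10
= -28
Since f'(3) < 0, the function is decreasing (-1)

-1


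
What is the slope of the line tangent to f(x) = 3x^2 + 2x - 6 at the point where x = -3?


The slope of the tangent line equals f'(x) at the point.
f(x) = 3x^2 + 2x - 6
f'(x) = 6x + 2
At x = -3:
f'(-3) = 6 * (-3) + 2
= -18 + 2
= -16

-16


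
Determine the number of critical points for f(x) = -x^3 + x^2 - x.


Find where f'(x) = 0:
f(x) = -x^3 + x^2 - x
f'(x) = -3x^2 + 2x - 1
This is a quadratic in x. Use the discriminant to count real roots.
Discriminant = (2)^2 - 4 * (-3) * (-1)
= 4 - 12
= -8
Since discriminant < 0, f'(x) = 0 has no real solutions.
Number of critical points: 0

0


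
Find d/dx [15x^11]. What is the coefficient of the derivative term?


We apply the power rule: d/dx [ax^n] = a*n * x^(n-1)
d/dx [15x^11]
= 15 * 11 * x^(11-1)
= 165x^10
The coefficient is 165

165


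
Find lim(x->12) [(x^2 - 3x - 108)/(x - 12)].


Direct substitution gives 0/0, so we factor the numerator.
Factor: (x^2 - 3x - 108) = (x - 12)(x + 9)
Cancel the common factor (x - 12):
(x^2 - 3x - 108)/(x - 12) = (x + 9)
Now substitute x = 12:
= (12) - (-9) = 21

21


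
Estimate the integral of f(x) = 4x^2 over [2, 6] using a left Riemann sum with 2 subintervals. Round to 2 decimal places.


Left Riemann sum uses left endpoints of each subinterval.
Interval: [2, 6], n = 2
dx = (6 - 2) / 2 = 2
Left endpoints: [2, 4]
f values: [16, 64]
Sum = dx * (sum of f values)
= 2 * 80
= 160 = 160.00

160.00


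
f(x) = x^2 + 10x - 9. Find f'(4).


Differentiate term by term using power and sum rules:
f(x) = x^2 + 10x - 9
f'(x) = 2x + 10
Substitute x = 4:
f'(4) = 2 * 4 + 10
= 8 + 10
= 18

18


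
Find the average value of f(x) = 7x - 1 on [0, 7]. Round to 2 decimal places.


Average value = 1/(b-a) * integral from a to b of f(x) dx
First compute the integral of 7x - 1:
F(x) = (7/2)x^2 - x
F(7) = 7/2 * 49 - 1 * 7 = 329/2
F(0) = 7/2 * 0 - 1 * 0 = 0
Integral = 329/2 - 0 = 329/2
Average = (329/2) / (7 - 0) = (329/2) / 7
= 47/2 = 23.50

23.50


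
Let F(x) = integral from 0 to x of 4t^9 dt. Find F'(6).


By the Fundamental Theorem of Calculus (Part 1):
If F(x) = integral from 0 to x of f(t) dt, then F'(x) = f(x)
Here f(t) = 4t^9
So F'(x) = 4x^9
Evaluate at x = 6:
F'(6) = 4 * 6^9
= 4 * 10077696
= 40310784

40310784


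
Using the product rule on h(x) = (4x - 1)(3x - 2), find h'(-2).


Let u(x) = 4x - 1 and v(x) = 3x - 2
u'(x) = 4
v'(x) = 3
Product rule: h'(x) = u'(x)*v(x) + u(x)*v'(x)
= 4 * (3x - 2) + (4x - 1) * 3
At x = -2:
u(-2) = 4 * (-2) - 1 = -9
v(-2) = 3 * (-2) - 2 = -8
h'(-2) = 4 * (-8) + (-9) * 3
= -32 - 27
= -59

-59


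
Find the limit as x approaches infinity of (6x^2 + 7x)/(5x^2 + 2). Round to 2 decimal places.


For limits at infinity with equal-degree polynomials,
we compare leading coefficients.
Numerator leading term: 6x^2
Denominator leading term: 5x^2
Divide both by x^2:
lim = (6 + 7/x) / (5 + 2/x^2)
As x -> infinity, the 1/x and 1/x^2 terms vanish:
= 6/5 = 1.20

1.20


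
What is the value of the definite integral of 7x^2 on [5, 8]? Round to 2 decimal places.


Find the antiderivative of 7x^2:
F(x) = 7/3 * x^3
Apply the Fundamental Theorem of Calculus:
F(8) - F(5)
= 7/3 * 8^3 - 7/3 * 5^3
= 7/3 * (512 - 125)
= 7/3 * 387
= 903 = 903.00

903.00


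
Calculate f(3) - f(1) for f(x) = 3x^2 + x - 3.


Net change = f(b) - f(a)
f(x) = 3x^2 + x - 3
Compute f(3):
f(3) = 3 * 3^2 + 1 * 3 - 3
= 27 + 3 - 3
= 27
Compute f(1):
f(1) = 3 * 1^2 + 1 * 1 - 3
= 3 + 1 - 3
= 1
Net change = 27 - 1 = 26

26


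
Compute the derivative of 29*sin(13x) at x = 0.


Apply the chain rule to differentiate 29*sin(13x):
d/dx [29*sin(13x)]
= 29 * cos(13x) * d/dx(13x)
= 29 * 13 * cos(13x)
= 377 * cos(13x)
Evaluate at x = 0:
= 377 * cos(0)
= 377 * 1
= 377

377


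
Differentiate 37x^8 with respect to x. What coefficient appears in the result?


We apply the power rule: d/dx [ax^n] = a*n * x^(n-1)
d/dx [37x^8]
= 37 * 8 * x^(8-1)
= 296x^7
The coefficient is 296

296


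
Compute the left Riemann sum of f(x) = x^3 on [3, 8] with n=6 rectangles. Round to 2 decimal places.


Left Riemann sum uses left endpoints of each subinterval.
Interval: [3, 8], n = 6
dx = (8 - 3) / 6 = 5/6
Left endpoints: [3, 23/6, 14/3, 11/2, 19/3, 43/6]
f values: [27, 12167/216, 2744/27, 1331/8, 6859/27, 79507/216]
Sum = dx * (sum of f values)
= 5/6 * 23363/24
= 116815/144 ≈ 811.22

811.22


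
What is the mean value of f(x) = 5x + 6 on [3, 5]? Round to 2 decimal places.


Average value = 1/(b-a) * integral from a to b of f(x) dx
First compute the integral of 5x + 6:
F(x) = (5/2)x^2 + 6x
F(5) = 5/2 * 25 + 6 * 5 = 185/2
F(3) = 5/2 * 9 + 6 * 3 = 81/2
Integral = 185/2 - 81/2 = 52
Average = 52 / (5 - 3) = 52 / 2
= 26 = 26.00

26.00


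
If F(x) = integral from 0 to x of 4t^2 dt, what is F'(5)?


By the Fundamental Theorem of Calculus (Part 1):
If F(x) = integral from 0 to x of f(t) dt, then F'(x) = f(x)
Here f(t) = 4t^2
So F'(x) = 4x^2
Evaluate at x = 5:
F'(5) = 4 * 5^2
= 4 * 25
= 100

100


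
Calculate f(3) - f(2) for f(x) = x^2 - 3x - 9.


Net change = f(b) - f(a)
f(x) = x^2 - 3x - 9
Compute f(3):
f(3) = 1 * 3^2 - 3 * 3 - 9
= 9 - 9 - 9
= -9
Compute f(2):
f(2) = 1 * 2^2 - 3 * 2 - 9
= 4 - 6 - 9
= -11
Net change = -9 - (-11) = 2

2


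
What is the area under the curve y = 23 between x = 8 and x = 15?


The area under a constant function y = 23 is a rectangle.
Width = 15 - 8 = 7
Height = 23
Area = width * height
= 7 * 23
= 161

161


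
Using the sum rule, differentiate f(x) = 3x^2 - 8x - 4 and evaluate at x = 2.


Differentiate term by term using power and sum rules:
f(x) = 3x^2 - 8x - 4
f'(x) = 6x - 8
Substitute x = 2:
f'(2) = 6 * 2 - 8
= 12 - 8
= 4

4


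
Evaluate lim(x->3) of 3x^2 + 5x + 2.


Since polynomials are continuous, we use direct substitution.
lim(x->3) of 3x^2 + 5x + 2
= 3 * 3^2 + 5 * 3 + 2
= 27 + 15 + 2
= 44

44


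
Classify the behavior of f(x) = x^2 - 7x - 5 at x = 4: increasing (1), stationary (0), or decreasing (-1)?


Compute f'(x) to determine behavior:
f'(x) = 2x - 7
f'(4) = 2 * 4 - 7
= 8 - 7
= 1
Since f'(4) > 0, the function is increasing (1)

1


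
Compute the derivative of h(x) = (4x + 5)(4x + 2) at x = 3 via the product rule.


Let u(x) = 4x + 5 and v(x) = 4x + 2
u'(x) = 4
v'(x) = 4
Product rule: h'(x) = u'(x)*v(x) + u(x)*v'(x)
= 4 * (4x + 2) + (4x + 5) * 4
At x = 3:
u(3) = 4 * 3 + 5 = 17
v(3) = 4 * 3 + 2 = 14
h'(3) = 4 * 14 + 17 * 4
= 56 + 68
= 124

124


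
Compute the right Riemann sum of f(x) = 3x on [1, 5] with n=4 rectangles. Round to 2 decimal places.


Right Riemann sum uses right endpoints of each subinterval.
Interval: [1, 5], n = 4
dx = (5 - 1) / 4 = 1
Right endpoints: [2, 3, 4, 5]
f values: [6, 9, 12, 15]
Sum = dx * (sum of f values)
= 1 * 42
= 42 = 42.00

42.00


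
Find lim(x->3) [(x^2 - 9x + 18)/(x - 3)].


Direct substitution gives 0/0, so we factor the numerator.
Factor: (x^2 - 9x + 18) = (x - 3)(x - 6)
Cancel the common factor (x - 3):
(x^2 - 9x + 18)/(x - 3) = (x - 6)
Now substitute x = 3:
= (3) - (6) = -3

-3


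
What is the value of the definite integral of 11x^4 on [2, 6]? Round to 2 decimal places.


Find the antiderivative of 11x^4:
F(x) = 11/5 * x^5
Apply the Fundamental Theorem of Calculus:
F(6) - F(2)
= 11/5 * 6^5 - 11/5 * 2^5
= 11/5 * (7776 - 32)
= 11/5 * 7744
= 85184/5 = 17036.80

17036.80


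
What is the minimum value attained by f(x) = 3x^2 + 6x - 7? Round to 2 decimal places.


For a quadratic f(x) = ax^2 + bx + c with a > 0, the minimum is at the vertex.
Vertex x-coordinate: x = -b/(2a)
x = -(6) / (2 * 3)
x = -6/6 = -1
Substitute back to find the minimum value:
f(-1) = 3 * (-1)^2 + 6 * (-1) - 7
= 3 - 6 - 7
= -10 = -10.00

-10.00


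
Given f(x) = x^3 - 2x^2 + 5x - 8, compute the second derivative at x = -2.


First derivative:
f'(x) = 3x^2 - 4x + 5
Second derivative:
f''(x) = 6x - 4
Substitute x = -2:
f''(-2) = 6 * (-2) - 4
= -12 - 4
= -16

-16


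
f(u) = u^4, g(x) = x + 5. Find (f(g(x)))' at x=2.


Using the chain rule: (f(g(x)))' = f'(g(x)) * g'(x)
First, find g(2):
g(2) = 1 * 2 + 5 = 7
Next, f'(u) = 4u^3
And g'(x) = 1
So f'(g(2)) * g'(2)
= 4 * 7^3 * 1
= 4 * 343 * 1
= 1372

1372


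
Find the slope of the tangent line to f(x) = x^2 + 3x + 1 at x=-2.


The slope of the tangent line equals f'(x) at the point.
f(x) = x^2 + 3x + 1
f'(x) = 2x + 3
At x = -2:
f'(-2) = 2 * (-2) + 3
= -4 + 3
= -1

-1


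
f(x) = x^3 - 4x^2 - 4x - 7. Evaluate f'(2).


Differentiate f(x) = x^3 - 4x^2 - 4x - 7 term by term:
f'(x) = 3x^2 - 8x - 4
Substitute x = 2:
f'(2) = 3 * 2^2 - 8 * 2 - 4
= 12 - 16 - 4
= -8

-8


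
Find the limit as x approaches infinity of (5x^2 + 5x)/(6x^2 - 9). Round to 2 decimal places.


For limits at infinity with equal-degree polynomials,
we compare leading coefficients.
Numerator leading term: 5x^2
Denominator leading term: 6x^2
Divide both by x^2:
lim = (5 + 5/x) / (6 - 9/x^2)
As x -> infinity, the 1/x and 1/x^2 terms vanish:
= 5/6 ≈ 0.83

0.83


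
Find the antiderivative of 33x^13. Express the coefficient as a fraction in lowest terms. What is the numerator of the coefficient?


Apply the power rule for integration:
integral of ax^n dx = a/(n+1) * x^(n+1) + C
integral of 33x^13 dx
= 33/14 * x^14 + C
The coefficient in lowest terms is 33/14, and its numerator is 33

33


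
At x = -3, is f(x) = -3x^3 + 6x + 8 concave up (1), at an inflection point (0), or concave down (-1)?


Concavity is determined by the sign of f''(x).
f(x) = -3x^3 + 6x + 8
f'(x) = -9x^2 + 6
f''(x) = -18x
f''(-3) = -18 * (-3) + 0
= 54 + 0
= 54
Since f''(-3) > 0, the function is concave up (1)

1


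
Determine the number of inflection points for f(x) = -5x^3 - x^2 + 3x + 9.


Inflection points occur where f''(x) = 0 and concavity changes.
f(x) = -5x^3 - x^2 + 3x + 9
f'(x) = -15x^2 - 2x + 3
f''(x) = -30x - 2
Set f''(x) = 0:
-30x - 2 = 0
x = 2 / (-30) = -1/15
Since f''(x) is linear (degree 1), it changes sign at this point.
Therefore there is exactly 1 inflection point.

1


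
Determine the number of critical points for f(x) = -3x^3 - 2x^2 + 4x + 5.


Find where f'(x) = 0:
f(x) = -3x^3 - 2x^2 + 4x + 5
f'(x) = -9x^2 - 4x + 4
This is a quadratic in x. Use the discriminant to count real roots.
Discriminant = (-4)^2 - 4 * (-9) * 4
= 16 - (-144)
= 160
Since discriminant > 0, f'(x) = 0 has 2 real solutions.
Number of critical points: 2

2


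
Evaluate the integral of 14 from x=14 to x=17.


The integral of a constant k over [a, b] equals k * (b - a).
integral from 14 to 17 of 14 dx
= 14 * (17 - 14)
= 14 * 3
= 42

42


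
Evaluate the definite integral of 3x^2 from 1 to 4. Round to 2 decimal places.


Find the antiderivative of 3x^2:
F(x) = 3/3 * x^3
Apply the Fundamental Theorem of Calculus:
F(4) - F(1)
= 3/3 * 4^3 - 3/3 * 1^3
= 3/3 * (64 - 1)
= 3/3 * 63
= 63 = 63.00

63.00


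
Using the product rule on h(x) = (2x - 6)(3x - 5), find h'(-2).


Let u(x) = 2x - 6 and v(x) = 3x - 5
u'(x) = 2
v'(x) = 3
Product rule: h'(x) = u'(x)*v(x) + u(x)*v'(x)
= 2 * (3x - 5) + (2x - 6) * 3
At x = -2:
u(-2) = 2 * (-2) - 6 = -10
v(-2) = 3 * (-2) - 5 = -11
h'(-2) = 2 * (-11) + (-10) * 3
= -22 - 30
= -52

-52


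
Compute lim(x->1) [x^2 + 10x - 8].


Since polynomials are continuous, we use direct substitution.
lim(x->1) of x^2 + 10x - 8
= 1 * 1^2 + 10 * 1 - 8
= 1 + 10 - 8
= 3

3


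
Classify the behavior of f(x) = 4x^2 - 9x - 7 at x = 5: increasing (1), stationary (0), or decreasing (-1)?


Compute f'(x) to determine behavior:
f'(x) = 8x - 9
f'(5) = 8 * 5 - 9
= 40 - 9
= 31
Since f'(5) > 0, the function is increasing (1)

1


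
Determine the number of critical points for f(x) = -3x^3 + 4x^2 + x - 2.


Find where f'(x) = 0:
f(x) = -3x^3 + 4x^2 + x - 2
f'(x) = -9x^2 + 8x + 1
This is a quadratic in x. Use the discriminant to count real roots.
Discriminant = (8)^2 - 4 * (-9) * 1
= 64 - (-36)
= 100
Since discriminant > 0, f'(x) = 0 has 2 real solutions.
Number of critical points: 2

2


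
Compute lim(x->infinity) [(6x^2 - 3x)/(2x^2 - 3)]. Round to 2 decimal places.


For limits at infinity with equal-degree polynomials,
we compare leading coefficients.
Numerator leading term: 6x^2
Denominator leading term: 2x^2
Divide both by x^2:
lim = (6 - 3/x) / (2 - 3/x^2)
As x -> infinity, the 1/x and 1/x^2 terms vanish:
= 6/2 = 3 = 3.00

3.00


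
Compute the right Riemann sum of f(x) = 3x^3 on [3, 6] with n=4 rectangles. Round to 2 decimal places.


Right Riemann sum uses right endpoints of each subinterval.
Interval: [3, 6], n = 4
dx = (6 - 3) / 4 = 3/4
Right endpoints: [15/4, 9/2, 21/4, 6]
f values: [10125/64, 2187/8, 27783/64, 648]
Sum = dx * (sum of f values)
= 3/4 * 24219/16
= 72657/64 ≈ 1135.27

1135.27


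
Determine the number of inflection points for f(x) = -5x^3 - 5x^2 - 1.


Inflection points occur where f''(x) = 0 and concavity changes.
f(x) = -5x^3 - 5x^2 - 1
f'(x) = -15x^2 - 10x
f''(x) = -30x - 10
Set f''(x) = 0:
-30x - 10 = 0
x = 10 / (-30) = -1/3
Since f''(x) is linear (degree 1), it changes sign at this point.
Therefore there is exactly 1 inflection point.

1


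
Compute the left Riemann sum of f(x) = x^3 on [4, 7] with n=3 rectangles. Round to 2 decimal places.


Left Riemann sum uses left endpoints of each subinterval.
Interval: [4, 7], n = 3
dx = (7 - 4) / 3 = 1
Left endpoints: [4, 5, 6]
f values: [64, 125, 216]
Sum = dx * (sum of f values)
= 1 * 405
= 405 = 405.00

405.00


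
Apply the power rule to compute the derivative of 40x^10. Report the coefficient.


We apply the power rule: d/dx [ax^n] = a*n * x^(n-1)
d/dx [40x^10]
= 40 * 10 * x^(10-1)
= 400x^9
The coefficient is 400

400


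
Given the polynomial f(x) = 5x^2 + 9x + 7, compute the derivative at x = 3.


Differentiate term by term using power and sum rules:
f(x) = 5x^2 + 9x + 7
f'(x) = 10x + 9
Substitute x = 3:
f'(3) = 10 * 3 + 9
= 30 + 9
= 39

39


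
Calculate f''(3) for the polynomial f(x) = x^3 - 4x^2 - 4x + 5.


First derivative:
f'(x) = 3x^2 - 8x - 4
Second derivative:
f''(x) = 6x - 8
Substitute x = 3:
f''(3) = 6 * 3 - 8
= 18 - 8
= 10

10


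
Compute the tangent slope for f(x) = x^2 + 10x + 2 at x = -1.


The slope of the tangent line equals f'(x) at the point.
f(x) = x^2 + 10x + 2
f'(x) = 2x + 10
At x = -1:
f'(-1) = 2 * (-1) + 10
= -2 + 10
= 8

8


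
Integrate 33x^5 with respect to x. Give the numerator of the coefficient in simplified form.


Apply the power rule for integration:
integral of ax^n dx = a/(n+1) * x^(n+1) + C
integral of 33x^5 dx
= 33/6 * x^6 + C
= 11/2 * x^6 + C
The coefficient in lowest terms is 11/2, and its numerator is 11

11


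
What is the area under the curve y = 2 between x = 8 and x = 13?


The area under a constant function y = 2 is a rectangle.
Width = 13 - 8 = 5
Height = 2
Area = width * height
= 5 * 2
= 10

10


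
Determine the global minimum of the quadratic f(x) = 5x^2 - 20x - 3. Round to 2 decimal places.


For a quadratic f(x) = ax^2 + bx + c with a > 0, the minimum is at the vertex.
Vertex x-coordinate: x = -b/(2a)
x = -(-20) / (2 * 5)
x = 20/10 = 2
Substitute back to find the minimum value:
f(2) = 5 * 2^2 - 20 * 2 - 3
= 20 - 40 - 3
= -23 = -23.00

-23.00


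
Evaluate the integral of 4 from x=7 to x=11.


The integral of a constant k over [a, b] equals k * (b - a).
integral from 7 to 11 of 4 dx
= 4 * (11 - 7)
= 4 * 4
= 16

16


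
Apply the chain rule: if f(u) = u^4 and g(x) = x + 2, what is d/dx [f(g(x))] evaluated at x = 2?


Using the chain rule: (f(g(x)))' = f'(g(x)) * g'(x)
First, find g(2):
g(2) = 1 * 2 + 2 = 4
Next, f'(u) = 4u^3
And g'(x) = 1
So f'(g(2)) * g'(2)
= 4 * 4^3 * 1
= 4 * 64 * 1
= 256

256


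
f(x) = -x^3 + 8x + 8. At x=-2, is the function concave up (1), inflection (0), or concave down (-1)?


Concavity is determined by the sign of f''(x).
f(x) = -x^3 + 8x + 8
f'(x) = -3x^2 + 8
f''(x) = -6x
f''(-2) = -6 * (-2) + 0
= 12 + 0
= 12
Since f''(-2) > 0, the function is concave up (1)

1


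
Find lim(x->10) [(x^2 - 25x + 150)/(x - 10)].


Direct substitution gives 0/0, so we factor the numerator.
Factor: (x^2 - 25x + 150) = (x - 10)(x - 15)
Cancel the common factor (x - 10):
(x^2 - 25x + 150)/(x - 10) = (x - 15)
Now substitute x = 10:
= (10) - (15) = -5

-5


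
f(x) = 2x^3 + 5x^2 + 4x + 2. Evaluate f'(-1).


Differentiate f(x) = 2x^3 + 5x^2 + 4x + 2 term by term:
f'(x) = 6x^2 + 10x + 4
Substitute x = -1:
f'(-1) = 6 * (-1)^2 + 10 * (-1) + 4
= 6 - 10 + 4
= 0

0


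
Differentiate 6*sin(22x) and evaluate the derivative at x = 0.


Apply the chain rule to differentiate 6*sin(22x):
d/dx [6*sin(22x)]
= 6 * cos(22x) * d/dx(22x)
= 6 * 22 * cos(22x)
= 132 * cos(22x)
Evaluate at x = 0:
= 132 * cos(0)
= 132 * 1
= 132

132


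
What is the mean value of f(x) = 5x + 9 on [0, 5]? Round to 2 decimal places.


Average value = 1/(b-a) * integral from a to b of f(x) dx
First compute the integral of 5x + 9:
F(x) = (5/2)x^2 + 9x
F(5) = 5/2 * 25 + 9 * 5 = 215/2
F(0) = 5/2 * 0 + 9 * 0 = 0
Integral = 215/2 - 0 = 215/2
Average = (215/2) / (5 - 0) = (215/2) / 5
= 43/2 = 21.50

21.50


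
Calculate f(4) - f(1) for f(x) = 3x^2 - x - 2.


Net change = f(b) - f(a)
f(x) = 3x^2 - x - 2
Compute f(4):
f(4) = 3 * 4^2 - 1 * 4 - 2
= 48 - 4 - 2
= 42
Compute f(1):
f(1) = 3 * 1^2 - 1 * 1 - 2
= 3 - 1 - 2
= 0
Net change = 42 - 0 = 42

42


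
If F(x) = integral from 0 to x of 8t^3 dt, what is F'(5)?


By the Fundamental Theorem of Calculus (Part 1):
If F(x) = integral from 0 to x of f(t) dt, then F'(x) = f(x)
Here f(t) = 8t^3
So F'(x) = 8x^3
Evaluate at x = 5:
F'(5) = 8 * 5^3
= 8 * 125
= 1000

1000


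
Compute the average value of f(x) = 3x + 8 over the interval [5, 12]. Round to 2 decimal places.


Average value = 1/(b-a) * integral from a to b of f(x) dx
First compute the integral of 3x + 8:
F(x) = (3/2)x^2 + 8x
F(12) = 3/2 * 144 + 8 * 12 = 312
F(5) = 3/2 * 25 + 8 * 5 = 155/2
Integral = 312 - 155/2 = 469/2
Average = (469/2) / (12 - 5) = (469/2) / 7
= 67/2 = 33.50

33.50


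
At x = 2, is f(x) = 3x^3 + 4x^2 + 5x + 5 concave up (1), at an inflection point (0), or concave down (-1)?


Concavity is determined by the sign of f''(x).
f(x) = 3x^3 + 4x^2 + 5x + 5
f'(x) = 9x^2 + 8x + 5
f''(x) = 18x + 8
f''(2) = 18 * 2 + 8
= 36 + 8
= 44
Since f''(2) > 0, the function is concave up (1)

1


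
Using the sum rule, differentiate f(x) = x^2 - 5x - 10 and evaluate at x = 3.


Differentiate term by term using power and sum rules:
f(x) = x^2 - 5x - 10
f'(x) = 2x - 5
Substitute x = 3:
f'(3) = 2 * 3 - 5
= 6 - 5
= 1

1


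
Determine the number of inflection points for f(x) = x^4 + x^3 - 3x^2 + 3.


Inflection points occur where f''(x) = 0 and concavity changes.
f(x) = x^4 + x^3 - 3x^2 + 3
f'(x) = 4x^3 + 3x^2 - 6x
f''(x) = 12x^2 + 6x - 6
This is a quadratic in x. Use the discriminant to count real roots.
Discriminant = (6)^2 - 4 * 12 * (-6)
= 36 - (-288)
= 324
Since discriminant > 0, f''(x) = 0 has 2 distinct real solutions.
A quadratic with two distinct real roots changes sign at each root, so concavity changes at both.
Number of inflection points: 2

2


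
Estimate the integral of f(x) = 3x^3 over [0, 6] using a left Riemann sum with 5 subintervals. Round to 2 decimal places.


Left Riemann sum uses left endpoints of each subinterval.
Interval: [0, 6], n = 5
dx = (6 - 0) / 5 = 6/5
Left endpoints: [0, 6/5, 12/5, 18/5, 24/5]
f values: [0, 648/125, 5184/125, 17496/125, 41472/125]
Sum = dx * (sum of f values)
= 6/5 * 2592/5
= 15552/25 = 622.08

622.08


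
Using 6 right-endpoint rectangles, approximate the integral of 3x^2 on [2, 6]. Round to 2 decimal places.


Right Riemann sum uses right endpoints of each subinterval.
Interval: [2, 6], n = 6
dx = (6 - 2) / 6 = 2/3
Right endpoints: [8/3, 10/3, 4, 14/3, 16/3, 6]
f values: [64/3, 100/3, 48, 196/3, 256/3, 108]
Sum = dx * (sum of f values)
= 2/3 * 1084/3
= 2168/9 ≈ 240.89

240.89


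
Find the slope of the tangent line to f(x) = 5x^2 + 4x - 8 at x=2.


The slope of the tangent line equals f'(x) at the point.
f(x) = 5x^2 + 4x - 8
f'(x) = 10x + 4
At x = 2:
f'(2) = 10 * 2 + 4
= 20 + 4
= 24

24


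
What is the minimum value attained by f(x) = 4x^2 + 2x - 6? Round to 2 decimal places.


For a quadratic f(x) = ax^2 + bx + c with a > 0, the minimum is at the vertex.
Vertex x-coordinate: x = -b/(2a)
x = -(2) / (2 * 4)
x = -2/8 = -1/4
Substitute back to find the minimum value:
f(-1/4) = 4 * (-1/4)^2 + 2 * (-1/4) - 6
= 1/4 - 1/2 - 6
= -25/4 = -6.25

-6.25


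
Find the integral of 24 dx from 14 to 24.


The integral of a constant k over [a, b] equals k * (b - a).
integral from 14 to 24 of 24 dx
= 24 * (24 - 14)
= 24 * 10
= 240

240


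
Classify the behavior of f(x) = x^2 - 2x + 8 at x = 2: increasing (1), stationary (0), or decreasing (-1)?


Compute f'(x) to determine behavior:
f'(x) = 2x - 2
f'(2) = 2 * 2 - 2
= 4 - 2
= 2
Since f'(2) > 0, the function is increasing (1)

1


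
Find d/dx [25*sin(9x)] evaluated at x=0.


Apply the chain rule to differentiate 25*sin(9x):
d/dx [25*sin(9x)]
= 25 * cos(9x) * d/dx(9x)
= 25 * 9 * cos(9x)
= 225 * cos(9x)
Evaluate at x = 0:
= 225 * cos(0)
= 225 * 1
= 225

225


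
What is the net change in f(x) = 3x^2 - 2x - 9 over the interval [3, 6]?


Net change = f(b) - f(a)
f(x) = 3x^2 - 2x - 9
Compute f(6):
f(6) = 3 * 6^2 - 2 * 6 - 9
= 108 - 12 - 9
= 87
Compute f(3):
f(3) = 3 * 3^2 - 2 * 3 - 9
= 27 - 6 - 9
= 12
Net change = 87 - 12 = 75

75


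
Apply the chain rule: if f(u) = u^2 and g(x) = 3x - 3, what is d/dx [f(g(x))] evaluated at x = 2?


Using the chain rule: (f(g(x)))' = f'(g(x)) * g'(x)
First, find g(2):
g(2) = 3 * 2 - 3 = 3
Next, f'(u) = 2u
And g'(x) = 3
So f'(g(2)) * g'(2)
= 2 * 3 * 3
= 18

18


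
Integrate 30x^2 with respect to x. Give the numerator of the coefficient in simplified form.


Apply the power rule for integration:
integral of ax^n dx = a/(n+1) * x^(n+1) + C
integral of 30x^2 dx
= 30/3 * x^3 + C
= 10 * x^3 + C
The coefficient in lowest terms is 10 = 10/1, so its numerator is 10

10


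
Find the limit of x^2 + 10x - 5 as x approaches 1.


Since polynomials are continuous, we use direct substitution.
lim(x->1) of x^2 + 10x - 5
= 1 * 1^2 + 10 * 1 - 5
= 1 + 10 - 5
= 6

6


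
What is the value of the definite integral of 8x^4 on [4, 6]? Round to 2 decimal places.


Find the antiderivative of 8x^4:
F(x) = 8/5 * x^5
Apply the Fundamental Theorem of Calculus:
F(6) - F(4)
= 8/5 * 6^5 - 8/5 * 4^5
= 8/5 * (7776 - 1024)
= 8/5 * 6752
= 54016/5 = 10803.20

10803.20


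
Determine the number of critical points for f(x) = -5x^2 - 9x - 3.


Find where f'(x) = 0:
f'(x) = -10x - 9
Set f'(x) = 0:
-10x - 9 = 0
x = 9 / (-10) = -9/10
This is a linear equation in x, so there is exactly one solution.
Number of critical points: 1

1


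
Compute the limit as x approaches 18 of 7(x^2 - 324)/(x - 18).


Direct substitution gives 0/0, so we factor the numerator.
Factor: 7(x^2 - 324) = 7 * (x - 18)(x + 18)
Cancel the common factor (x - 18):
7(x^2 - 324)/(x - 18) = 7 * (x + 18)
Now substitute x = 18:
= 7 * (18 + 18) = 252

252


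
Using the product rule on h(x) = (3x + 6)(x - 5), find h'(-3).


Let u(x) = 3x + 6 and v(x) = x - 5
u'(x) = 3
v'(x) = 1
Product rule: h'(x) = u'(x)*v(x) + u(x)*v'(x)
= 3 * (x - 5) + (3x + 6) * 1
At x = -3:
u(-3) = 3 * (-3) + 6 = -3
v(-3) = 1 * (-3) - 5 = -8
h'(-3) = 3 * (-8) + (-3) * 1
= -24 - 3
= -27

-27


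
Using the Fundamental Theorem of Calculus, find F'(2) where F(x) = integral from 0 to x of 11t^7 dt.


By the Fundamental Theorem of Calculus (Part 1):
If F(x) = integral from 0 to x of f(t) dt, then F'(x) = f(x)
Here f(t) = 11t^7
So F'(x) = 11x^7
Evaluate at x = 2:
F'(2) = 11 * 2^7
= 11 * 128
= 1408

1408


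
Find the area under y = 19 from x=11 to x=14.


The area under a constant function y = 19 is a rectangle.
Width = 14 - 11 = 3
Height = 19
Area = width * height
= 3 * 19
= 57

57


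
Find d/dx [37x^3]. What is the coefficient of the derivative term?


We apply the power rule: d/dx [ax^n] = a*n * x^(n-1)
d/dx [37x^3]
= 37 * 3 * x^(3-1)
= 111x^2
The coefficient is 111

111


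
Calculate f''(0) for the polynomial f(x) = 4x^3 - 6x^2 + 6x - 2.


First derivative:
f'(x) = 12x^2 - 12x + 6
Second derivative:
f''(x) = 24x - 12
Substitute x = 0:
f''(0) = 24 * 0 - 12
= 0 - 12
= -12

-12


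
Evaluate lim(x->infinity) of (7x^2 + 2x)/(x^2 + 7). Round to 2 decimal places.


For limits at infinity with equal-degree polynomials,
we compare leading coefficients.
Numerator leading term: 7x^2
Denominator leading term: x^2
Divide both by x^2:
lim = (7 + 2/x) / (1 + 7/x^2)
As x -> infinity, the 1/x and 1/x^2 terms vanish:
= 7/1 = 7 = 7.00

7.00


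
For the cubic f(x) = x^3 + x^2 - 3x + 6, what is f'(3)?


Differentiate f(x) = x^3 + x^2 - 3x + 6 term by term:
f'(x) = 3x^2 + 2x - 3
Substitute x = 3:
f'(3) = 3 * 3^2 + 2 * 3 - 3
= 27 + 6 - 3
= 30

30


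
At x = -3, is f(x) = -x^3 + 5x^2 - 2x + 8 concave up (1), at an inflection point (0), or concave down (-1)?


Concavity is determined by the sign of f''(x).
f(x) = -x^3 + 5x^2 - 2x + 8
f'(x) = -3x^2 + 10x - 2
f''(x) = -6x + 10
f''(-3) = -6 * (-3) + 10
= 18 + 10
= 28
Since f''(-3) > 0, the function is concave up (1)

1


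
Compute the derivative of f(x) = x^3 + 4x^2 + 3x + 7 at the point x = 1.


Differentiate f(x) = x^3 + 4x^2 + 3x + 7 term by term:
f'(x) = 3x^2 + 8x + 3
Substitute x = 1:
f'(1) = 3 * 1^2 + 8 * 1 + 3
= 3 + 8 + 3
= 14

14


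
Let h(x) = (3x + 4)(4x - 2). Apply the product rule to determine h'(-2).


Let u(x) = 3x + 4 and v(x) = 4x - 2
u'(x) = 3
v'(x) = 4
Product rule: h'(x) = u'(x)*v(x) + u(x)*v'(x)
= 3 * (4x - 2) + (3x + 4) * 4
At x = -2:
u(-2) = 3 * (-2) + 4 = -2
v(-2) = 4 * (-2) - 2 = -10
h'(-2) = 3 * (-10) + (-2) * 4
= -30 - 8
= -38

-38


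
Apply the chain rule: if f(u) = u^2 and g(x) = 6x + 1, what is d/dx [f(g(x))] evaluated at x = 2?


Using the chain rule: (f(g(x)))' = f'(g(x)) * g'(x)
First, find g(2):
g(2) = 6 * 2 + 1 = 13
Next, f'(u) = 2u
And g'(x) = 6
So f'(g(2)) * g'(2)
= 2 * 13 * 6
= 156

156


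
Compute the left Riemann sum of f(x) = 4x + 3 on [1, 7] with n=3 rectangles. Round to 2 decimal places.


Left Riemann sum uses left endpoints of each subinterval.
Interval: [1, 7], n = 3
dx = (7 - 1) / 3 = 2
Left endpoints: [1, 3, 5]
f values: [7, 15, 23]
Sum = dx * (sum of f values)
= 2 * 45
= 90 = 90.00

90.00


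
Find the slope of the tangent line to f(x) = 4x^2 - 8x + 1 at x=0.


The slope of the tangent line equals f'(x) at the point.
f(x) = 4x^2 - 8x + 1
f'(x) = 8x - 8
At x = 0:
f'(0) = 8 * 0 - 8
= 0 - 8
= -8

-8


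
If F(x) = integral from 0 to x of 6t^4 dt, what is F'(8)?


By the Fundamental Theorem of Calculus (Part 1):
If F(x) = integral from 0 to x of f(t) dt, then F'(x) = f(x)
Here f(t) = 6t^4
So F'(x) = 6x^4
Evaluate at x = 8:
F'(8) = 6 * 8^4
= 6 * 4096
= 24576

24576


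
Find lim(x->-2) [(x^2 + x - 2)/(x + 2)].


Direct substitution gives 0/0, so we factor the numerator.
Factor: (x^2 + x - 2) = (x + 2)(x - 1)
Cancel the common factor (x + 2):
(x^2 + x - 2)/(x + 2) = (x - 1)
Now substitute x = -2:
= (-2) - (1) = -3

-3


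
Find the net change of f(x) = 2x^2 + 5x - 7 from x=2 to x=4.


Net change = f(b) - f(a)
f(x) = 2x^2 + 5x - 7
Compute f(4):
f(4) = 2 * 4^2 + 5 * 4 - 7
= 32 + 20 - 7
= 45
Compute f(2):
f(2) = 2 * 2^2 + 5 * 2 - 7
= 8 + 10 - 7
= 11
Net change = 45 - 11 = 34

34


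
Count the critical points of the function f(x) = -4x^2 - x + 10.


Find where f'(x) = 0:
f'(x) = -8x - 1
Set f'(x) = 0:
-8x - 1 = 0
x = 1 / (-8) = -1/8
This is a linear equation in x, so there is exactly one solution.
Number of critical points: 1

1


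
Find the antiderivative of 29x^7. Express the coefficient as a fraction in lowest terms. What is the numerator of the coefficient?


Apply the power rule for integration:
integral of ax^n dx = a/(n+1) * x^(n+1) + C
integral of 29x^7 dx
= 29/8 * x^8 + C
The coefficient in lowest terms is 29/8, and its numerator is 29

29


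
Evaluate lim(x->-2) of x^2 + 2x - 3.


Since polynomials are continuous, we use direct substitution.
lim(x->-2) of x^2 + 2x - 3
= 1 * (-2)^2 + 2 * (-2) - 3
= 4 - 4 - 3
= -3

-3


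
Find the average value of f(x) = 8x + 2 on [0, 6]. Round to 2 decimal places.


Average value = 1/(b-a) * integral from a to b of f(x) dx
First compute the integral of 8x + 2:
F(x) = 4x^2 + 2x
F(6) = 4 * 36 + 2 * 6 = 156
F(0) = 4 * 0 + 2 * 0 = 0
Integral = 156 - 0 = 156
Average = 156 / (6 - 0) = 156 / 6
= 26 = 26.00

26.00


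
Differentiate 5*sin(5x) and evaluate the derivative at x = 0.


Apply the chain rule to differentiate 5*sin(5x):
d/dx [5*sin(5x)]
= 5 * cos(5x) * d/dx(5x)
= 5 * 5 * cos(5x)
= 25 * cos(5x)
Evaluate at x = 0:
= 25 * cos(0)
= 25 * 1
= 25

25


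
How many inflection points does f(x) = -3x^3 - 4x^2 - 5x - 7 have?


Inflection points occur where f''(x) = 0 and concavity changes.
f(x) = -3x^3 - 4x^2 - 5x - 7
f'(x) = -9x^2 - 8x - 5
f''(x) = -18x - 8
Set f''(x) = 0:
-18x - 8 = 0
x = 8 / (-18) = -4/9
Since f''(x) is linear (degree 1), it changes sign at this point.
Therefore there is exactly 1 inflection point.

1
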